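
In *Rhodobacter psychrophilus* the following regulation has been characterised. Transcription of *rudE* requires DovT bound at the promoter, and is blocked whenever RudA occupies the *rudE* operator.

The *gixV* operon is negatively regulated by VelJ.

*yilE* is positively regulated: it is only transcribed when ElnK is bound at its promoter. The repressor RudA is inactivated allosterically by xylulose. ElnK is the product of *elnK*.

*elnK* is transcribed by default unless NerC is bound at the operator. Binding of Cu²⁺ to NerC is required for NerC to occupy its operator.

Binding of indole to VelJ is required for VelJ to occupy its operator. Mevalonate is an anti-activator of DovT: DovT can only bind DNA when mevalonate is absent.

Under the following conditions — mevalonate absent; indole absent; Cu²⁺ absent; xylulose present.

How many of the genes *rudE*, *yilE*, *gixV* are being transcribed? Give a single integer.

3

Xylulose is present, so RudA is inactive.
Mevalonate is absent, so DovT is active.
No repressor is bound and DovT is active, so *rudE* is transcribed.
→ *rudE* is ON.
Cu²⁺ is absent, so NerC is inactive.
With no repressor bound, *elnK* is transcribed.
So ElnK is produced and active.
No repressor is bound and ElnK is active, so *yilE* is transcribed.
→ *yilE* is ON.
Indole is absent, so VelJ is inactive.
With no repressor bound, *gixV* is transcribed.
→ *gixV* is ON.
3 of the 3 genes are transcribed.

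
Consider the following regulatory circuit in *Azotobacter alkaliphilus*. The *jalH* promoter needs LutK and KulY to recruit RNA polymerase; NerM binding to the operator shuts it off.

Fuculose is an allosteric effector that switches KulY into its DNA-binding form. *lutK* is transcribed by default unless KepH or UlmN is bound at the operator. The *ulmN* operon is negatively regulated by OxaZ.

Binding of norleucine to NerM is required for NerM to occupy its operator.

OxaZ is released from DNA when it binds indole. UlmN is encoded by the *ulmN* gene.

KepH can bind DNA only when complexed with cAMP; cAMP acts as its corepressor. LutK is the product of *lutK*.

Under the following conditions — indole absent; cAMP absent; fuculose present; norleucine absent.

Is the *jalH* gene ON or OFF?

cAMP is absent, so KepH is inactive.
Indole is absent, so OxaZ is active.
With repressor OxaZ bound, *ulmN* is not transcribed.
So UlmN is not produced.
With no repressor bound, *lutK* is transcribed.
So LutK is produced and active.
Fuculose is present, so KulY is active.
Norleucine is absent, so NerM is inactive.
No repressor is bound and LutK and KulY are active, so *jalH* is transcribed.

ON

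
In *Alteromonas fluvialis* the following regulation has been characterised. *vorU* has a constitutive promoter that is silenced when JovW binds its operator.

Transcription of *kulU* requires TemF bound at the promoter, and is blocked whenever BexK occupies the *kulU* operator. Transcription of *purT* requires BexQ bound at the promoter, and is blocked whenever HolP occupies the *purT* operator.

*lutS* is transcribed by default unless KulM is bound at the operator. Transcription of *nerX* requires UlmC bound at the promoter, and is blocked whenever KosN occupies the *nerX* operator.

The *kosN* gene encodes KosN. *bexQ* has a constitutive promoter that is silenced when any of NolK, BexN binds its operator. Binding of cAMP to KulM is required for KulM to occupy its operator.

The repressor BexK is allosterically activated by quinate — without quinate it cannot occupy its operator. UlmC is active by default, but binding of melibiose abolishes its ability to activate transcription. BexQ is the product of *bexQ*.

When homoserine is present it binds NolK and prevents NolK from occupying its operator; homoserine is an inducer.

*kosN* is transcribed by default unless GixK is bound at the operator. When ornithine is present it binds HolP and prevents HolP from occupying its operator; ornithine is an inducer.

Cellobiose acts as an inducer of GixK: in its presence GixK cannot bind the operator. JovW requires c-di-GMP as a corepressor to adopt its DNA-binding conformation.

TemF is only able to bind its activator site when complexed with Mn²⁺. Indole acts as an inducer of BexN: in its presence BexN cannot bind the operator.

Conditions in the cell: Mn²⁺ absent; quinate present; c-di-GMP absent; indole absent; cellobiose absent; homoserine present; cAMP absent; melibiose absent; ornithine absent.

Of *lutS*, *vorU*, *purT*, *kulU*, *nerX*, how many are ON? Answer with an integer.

3

cAMP is absent, so KulM is inactive.
With no repressor bound, *lutS* is transcribed.
→ *lutS* is ON.
c-di-GMP is absent, so JovW is inactive.
With no repressor bound, *vorU* is transcribed.
→ *vorU* is ON.
Ornithine is absent, so HolP is active.
Homoserine is present, so NolK is inactive.
Indole is absent, so BexN is active.
With repressor BexN bound, *bexQ* is not transcribed.
So BexQ is not produced.
With repressor HolP bound, *purT* is not transcribed.
→ *purT* is OFF.
Mn²⁺ is absent, so TemF is inactive.
Quinate is present, so BexK is active.
With repressor BexK bound, *kulU* is not transcribed.
→ *kulU* is OFF.
Melibiose is absent, so UlmC is active.
Cellobiose is absent, so GixK is active.
With repressor GixK bound, *kosN* is not transcribed.
So KosN is not produced.
No repressor is bound and UlmC is active, so *nerX* is transcribed.
→ *nerX* is ON.
3 of the 5 genes are transcribed.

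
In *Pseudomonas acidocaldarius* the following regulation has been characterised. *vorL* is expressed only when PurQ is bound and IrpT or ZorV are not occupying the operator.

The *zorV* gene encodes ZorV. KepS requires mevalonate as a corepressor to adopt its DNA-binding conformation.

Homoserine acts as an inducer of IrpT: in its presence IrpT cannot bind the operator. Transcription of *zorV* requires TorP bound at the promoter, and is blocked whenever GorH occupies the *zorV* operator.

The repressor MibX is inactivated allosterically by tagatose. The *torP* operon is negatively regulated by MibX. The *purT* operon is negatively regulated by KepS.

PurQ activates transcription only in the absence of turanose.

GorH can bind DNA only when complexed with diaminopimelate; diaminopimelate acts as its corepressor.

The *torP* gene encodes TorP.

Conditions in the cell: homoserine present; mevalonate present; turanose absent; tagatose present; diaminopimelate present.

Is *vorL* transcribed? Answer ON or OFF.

Homoserine is present, so IrpT is inactive.
Turanose is absent, so PurQ is active.
Diaminopimelate is present, so GorH is active.
Tagatose is present, so MibX is inactive.
With no repressor bound, *torP* is transcribed.
So TorP is produced and active.
With repressor GorH bound, *zorV* is not transcribed.
So ZorV is not produced.
No repressor is bound and PurQ is active, so *vorL* is transcribed.

ON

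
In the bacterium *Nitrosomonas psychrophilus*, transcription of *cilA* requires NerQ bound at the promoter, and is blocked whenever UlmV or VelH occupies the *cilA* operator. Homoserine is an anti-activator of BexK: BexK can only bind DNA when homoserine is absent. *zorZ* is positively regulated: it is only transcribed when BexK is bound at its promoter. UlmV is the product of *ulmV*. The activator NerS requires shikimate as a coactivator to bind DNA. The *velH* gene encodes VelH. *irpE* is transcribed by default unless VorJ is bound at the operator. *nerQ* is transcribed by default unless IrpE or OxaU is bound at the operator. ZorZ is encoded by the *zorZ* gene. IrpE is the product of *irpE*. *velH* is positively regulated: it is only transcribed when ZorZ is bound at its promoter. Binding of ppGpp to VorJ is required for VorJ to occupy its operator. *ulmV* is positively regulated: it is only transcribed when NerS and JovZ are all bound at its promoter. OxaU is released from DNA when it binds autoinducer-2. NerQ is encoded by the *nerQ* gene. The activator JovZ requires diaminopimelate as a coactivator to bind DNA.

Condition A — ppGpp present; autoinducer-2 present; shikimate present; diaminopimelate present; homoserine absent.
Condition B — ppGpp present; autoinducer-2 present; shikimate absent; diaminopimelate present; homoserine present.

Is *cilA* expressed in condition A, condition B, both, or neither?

B only

Condition A:
ppGpp is present, so VorJ is active.
With repressor VorJ bound, *irpE* is not transcribed.
So IrpE is not produced.
Autoinducer-2 is present, so OxaU is inactive.
With no repressor bound, *nerQ* is transcribed.
So NerQ is produced and active.
Shikimate is present, so NerS is active.
Diaminopimelate is present, so JovZ is active.
No repressor is bound and NerS and JovZ are active, so *ulmV* is transcribed.
So UlmV is produced and active.
Homoserine is absent, so BexK is active.
No repressor is bound and BexK is active, so *zorZ* is transcribed.
So ZorZ is produced and active.
No repressor is bound and ZorZ is active, so *velH* is transcribed.
So VelH is produced and active.
With repressor UlmV bound, *cilA* is not transcribed.
→ *cilA* is OFF in A.
Condition B:
ppGpp is present, so VorJ is active.
With repressor VorJ bound, *irpE* is not transcribed.
So IrpE is not produced.
Autoinducer-2 is present, so OxaU is inactive.
With no repressor bound, *nerQ* is transcribed.
So NerQ is produced and active.
Shikimate is absent, so NerS is inactive.
Diaminopimelate is present, so JovZ is active.
Required activator NerS is absent, so *ulmV* is not transcribed.
So UlmV is not produced.
Homoserine is present, so BexK is inactive.
Required activator BexK is absent, so *zorZ* is not transcribed.
So ZorZ is not produced.
Required activator ZorZ is absent, so *velH* is not transcribed.
So VelH is not produced.
No repressor is bound and NerQ is active, so *cilA* is transcribed.
→ *cilA* is ON in B.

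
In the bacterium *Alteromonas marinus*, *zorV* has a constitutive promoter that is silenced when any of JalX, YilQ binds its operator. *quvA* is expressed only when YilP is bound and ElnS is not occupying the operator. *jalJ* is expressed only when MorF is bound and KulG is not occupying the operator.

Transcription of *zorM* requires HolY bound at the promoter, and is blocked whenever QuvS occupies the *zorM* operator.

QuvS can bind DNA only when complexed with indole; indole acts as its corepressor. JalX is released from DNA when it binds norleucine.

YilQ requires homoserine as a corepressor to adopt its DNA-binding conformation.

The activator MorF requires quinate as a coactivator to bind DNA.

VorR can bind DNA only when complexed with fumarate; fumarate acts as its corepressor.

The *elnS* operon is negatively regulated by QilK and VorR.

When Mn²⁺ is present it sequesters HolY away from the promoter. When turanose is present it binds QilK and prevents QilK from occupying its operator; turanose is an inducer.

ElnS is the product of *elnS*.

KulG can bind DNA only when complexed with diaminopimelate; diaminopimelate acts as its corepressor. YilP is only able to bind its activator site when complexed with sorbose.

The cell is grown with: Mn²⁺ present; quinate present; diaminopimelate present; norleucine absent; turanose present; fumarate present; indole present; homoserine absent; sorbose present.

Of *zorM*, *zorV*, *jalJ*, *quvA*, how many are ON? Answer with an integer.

Indole is present, so QuvS is active.
Mn²⁺ is present, so HolY is inactive.
With repressor QuvS bound, *zorM* is not transcribed.
→ *zorM* is OFF.
Norleucine is absent, so JalX is active.
Homoserine is absent, so YilQ is inactive.
With repressor JalX bound, *zorV* is not transcribed.
→ *zorV* is OFF.
Diaminopimelate is present, so KulG is active.
Quinate is present, so MorF is active.
With repressor KulG bound, *jalJ* is not transcribed.
→ *jalJ* is OFF.
Sorbose is present, so YilP is active.
Turanose is present, so QilK is inactive.
Fumarate is present, so VorR is active.
With repressor VorR bound, *elnS* is not transcribed.
So ElnS is not produced.
No repressor is bound and YilP is active, so *quvA* is transcribed.
→ *quvA* is ON.
1 of the 4 genes is transcribed.

1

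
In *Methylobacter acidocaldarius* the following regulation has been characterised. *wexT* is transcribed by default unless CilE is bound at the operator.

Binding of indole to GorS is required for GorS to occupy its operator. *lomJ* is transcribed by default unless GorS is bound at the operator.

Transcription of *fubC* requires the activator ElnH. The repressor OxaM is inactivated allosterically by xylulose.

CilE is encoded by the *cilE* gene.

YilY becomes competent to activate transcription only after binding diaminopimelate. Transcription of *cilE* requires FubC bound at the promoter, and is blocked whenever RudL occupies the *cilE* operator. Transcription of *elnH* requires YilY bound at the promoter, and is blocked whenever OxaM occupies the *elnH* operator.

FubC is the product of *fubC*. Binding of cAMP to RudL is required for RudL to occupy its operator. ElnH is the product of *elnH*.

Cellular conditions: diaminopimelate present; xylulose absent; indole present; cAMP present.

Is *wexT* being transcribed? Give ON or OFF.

Xylulose is absent, so OxaM is active.
Diaminopimelate is present, so YilY is active.
With repressor OxaM bound, *elnH* is not transcribed.
So ElnH is not produced.
Required activator ElnH is absent, so *fubC* is not transcribed.
So FubC is not produced.
cAMP is present, so RudL is active.
With repressor RudL bound, *cilE* is not transcribed.
So CilE is not produced.
With no repressor bound, *wexT* is transcribed.

ON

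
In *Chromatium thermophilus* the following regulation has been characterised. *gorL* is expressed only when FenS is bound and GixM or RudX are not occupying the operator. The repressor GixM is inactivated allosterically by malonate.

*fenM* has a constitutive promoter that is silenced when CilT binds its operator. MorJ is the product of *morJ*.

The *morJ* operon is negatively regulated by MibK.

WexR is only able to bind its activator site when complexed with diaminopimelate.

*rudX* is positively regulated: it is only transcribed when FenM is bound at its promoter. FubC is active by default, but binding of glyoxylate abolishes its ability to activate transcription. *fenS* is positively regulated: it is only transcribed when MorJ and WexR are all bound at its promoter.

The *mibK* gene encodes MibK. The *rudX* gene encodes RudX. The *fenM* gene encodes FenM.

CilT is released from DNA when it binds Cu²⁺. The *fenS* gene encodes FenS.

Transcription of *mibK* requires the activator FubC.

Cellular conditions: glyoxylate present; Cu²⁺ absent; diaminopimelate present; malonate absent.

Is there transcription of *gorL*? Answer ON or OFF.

Glyoxylate is present, so FubC is inactive.
Required activator FubC is absent, so *mibK* is not transcribed.
So MibK is not produced.
With no repressor bound, *morJ* is transcribed.
So MorJ is produced and active.
Diaminopimelate is present, so WexR is active.
No repressor is bound and MorJ and WexR are active, so *fenS* is transcribed.
So FenS is produced and active.
Malonate is absent, so GixM is active.
Cu²⁺ is absent, so CilT is active.
With repressor CilT bound, *fenM* is not transcribed.
So FenM is not produced.
Required activator FenM is absent, so *rudX* is not transcribed.
So RudX is not produced.
With repressor GixM bound, *gorL* is not transcribed.

OFF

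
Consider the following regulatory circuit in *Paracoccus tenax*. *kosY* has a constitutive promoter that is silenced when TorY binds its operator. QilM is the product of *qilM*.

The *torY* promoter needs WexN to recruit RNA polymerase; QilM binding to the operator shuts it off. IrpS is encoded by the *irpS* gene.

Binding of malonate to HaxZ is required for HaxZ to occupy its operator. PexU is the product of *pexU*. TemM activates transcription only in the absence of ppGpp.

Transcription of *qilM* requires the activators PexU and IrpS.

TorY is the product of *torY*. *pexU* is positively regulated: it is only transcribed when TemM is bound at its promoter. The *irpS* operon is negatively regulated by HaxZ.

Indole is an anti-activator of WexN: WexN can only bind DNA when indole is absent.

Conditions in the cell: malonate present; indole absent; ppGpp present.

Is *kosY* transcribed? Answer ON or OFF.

OFF

ppGpp is present, so TemM is inactive.
Required activator TemM is absent, so *pexU* is not transcribed.
So PexU is not produced.
Malonate is present, so HaxZ is active.
With repressor HaxZ bound, *irpS* is not transcribed.
So IrpS is not produced.
Required activator PexU is absent, so *qilM* is not transcribed.
So QilM is not produced.
Indole is absent, so WexN is active.
No repressor is bound and WexN is active, so *torY* is transcribed.
So TorY is produced and active.
With repressor TorY bound, *kosY* is not transcribed.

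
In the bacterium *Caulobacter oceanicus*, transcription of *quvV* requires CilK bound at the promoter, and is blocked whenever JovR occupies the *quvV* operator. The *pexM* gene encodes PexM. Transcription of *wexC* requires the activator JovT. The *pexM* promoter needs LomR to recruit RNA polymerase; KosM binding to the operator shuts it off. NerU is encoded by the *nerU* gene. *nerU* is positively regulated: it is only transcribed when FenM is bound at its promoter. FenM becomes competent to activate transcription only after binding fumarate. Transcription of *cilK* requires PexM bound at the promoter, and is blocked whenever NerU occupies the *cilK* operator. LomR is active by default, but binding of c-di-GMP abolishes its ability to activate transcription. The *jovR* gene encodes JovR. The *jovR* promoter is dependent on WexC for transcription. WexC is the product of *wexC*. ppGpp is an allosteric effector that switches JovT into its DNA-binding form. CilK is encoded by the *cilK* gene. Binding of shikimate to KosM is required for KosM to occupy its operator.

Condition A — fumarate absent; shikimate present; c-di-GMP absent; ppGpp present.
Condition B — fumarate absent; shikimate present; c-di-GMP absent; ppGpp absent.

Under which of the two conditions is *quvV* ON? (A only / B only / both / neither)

neither

Condition A:
Fumarate is absent, so FenM is inactive.
Required activator FenM is absent, so *nerU* is not transcribed.
So NerU is not produced.
Shikimate is present, so KosM is active.
c-di-GMP is absent, so LomR is active.
With repressor KosM bound, *pexM* is not transcribed.
So PexM is not produced.
Required activator PexM is absent, so *cilK* is not transcribed.
So CilK is not produced.
ppGpp is present, so JovT is active.
No repressor is bound and JovT is active, so *wexC* is transcribed.
So WexC is produced and active.
No repressor is bound and WexC is active, so *jovR* is transcribed.
So JovR is produced and active.
With repressor JovR bound, *quvV* is not transcribed.
→ *quvV* is OFF in A.
Condition B:
Fumarate is absent, so FenM is inactive.
Required activator FenM is absent, so *nerU* is not transcribed.
So NerU is not produced.
Shikimate is present, so KosM is active.
c-di-GMP is absent, so LomR is active.
With repressor KosM bound, *pexM* is not transcribed.
So PexM is not produced.
Required activator PexM is absent, so *cilK* is not transcribed.
So CilK is not produced.
ppGpp is absent, so JovT is inactive.
Required activator JovT is absent, so *wexC* is not transcribed.
So WexC is not produced.
Required activator WexC is absent, so *jovR* is not transcribed.
So JovR is not produced.
Required activator CilK is absent, so *quvV* is not transcribed.
→ *quvV* is OFF in B.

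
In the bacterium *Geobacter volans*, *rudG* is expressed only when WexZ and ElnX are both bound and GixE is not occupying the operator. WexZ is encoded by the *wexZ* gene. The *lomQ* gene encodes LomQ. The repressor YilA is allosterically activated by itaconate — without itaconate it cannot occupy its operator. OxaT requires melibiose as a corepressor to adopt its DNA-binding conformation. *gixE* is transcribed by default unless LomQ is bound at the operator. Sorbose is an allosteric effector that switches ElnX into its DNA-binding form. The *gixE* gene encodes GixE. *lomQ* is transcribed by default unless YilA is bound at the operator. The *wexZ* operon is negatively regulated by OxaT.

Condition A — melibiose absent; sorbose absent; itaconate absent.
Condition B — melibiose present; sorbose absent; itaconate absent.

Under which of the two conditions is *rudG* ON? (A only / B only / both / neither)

Condition A:
Melibiose is absent, so OxaT is inactive.
With no repressor bound, *wexZ* is transcribed.
So WexZ is produced and active.
Sorbose is absent, so ElnX is inactive.
Itaconate is absent, so YilA is inactive.
With no repressor bound, *lomQ* is transcribed.
So LomQ is produced and active.
With repressor LomQ bound, *gixE* is not transcribed.
So GixE is not produced.
Required activator ElnX is absent, so *rudG* is not transcribed.
→ *rudG* is OFF in A.
Condition B:
Melibiose is present, so OxaT is active.
With repressor OxaT bound, *wexZ* is not transcribed.
So WexZ is not produced.
Sorbose is absent, so ElnX is inactive.
Itaconate is absent, so YilA is inactive.
With no repressor bound, *lomQ* is transcribed.
So LomQ is produced and active.
With repressor LomQ bound, *gixE* is not transcribed.
So GixE is not produced.
Required activator WexZ is absent, so *rudG* is not transcribed.
→ *rudG* is OFF in B.

neither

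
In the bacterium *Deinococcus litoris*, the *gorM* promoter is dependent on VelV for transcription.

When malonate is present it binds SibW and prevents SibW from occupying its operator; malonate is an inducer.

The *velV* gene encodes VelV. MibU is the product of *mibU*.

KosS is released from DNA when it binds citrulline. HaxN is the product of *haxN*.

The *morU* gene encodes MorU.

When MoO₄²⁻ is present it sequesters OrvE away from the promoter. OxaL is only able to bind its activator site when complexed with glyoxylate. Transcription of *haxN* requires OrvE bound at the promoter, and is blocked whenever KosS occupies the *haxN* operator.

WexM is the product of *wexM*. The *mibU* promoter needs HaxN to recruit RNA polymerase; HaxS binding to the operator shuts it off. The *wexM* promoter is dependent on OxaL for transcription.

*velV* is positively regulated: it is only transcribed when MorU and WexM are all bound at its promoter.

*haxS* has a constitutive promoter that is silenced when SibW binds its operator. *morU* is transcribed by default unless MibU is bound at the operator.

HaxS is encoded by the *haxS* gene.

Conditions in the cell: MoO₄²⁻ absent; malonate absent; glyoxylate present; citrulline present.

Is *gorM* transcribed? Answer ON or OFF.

Malonate is absent, so SibW is active.
With repressor SibW bound, *haxS* is not transcribed.
So HaxS is not produced.
MoO₄²⁻ is absent, so OrvE is active.
Citrulline is present, so KosS is inactive.
No repressor is bound and OrvE is active, so *haxN* is transcribed.
So HaxN is produced and active.
No repressor is bound and HaxN is active, so *mibU* is transcribed.
So MibU is produced and active.
With repressor MibU bound, *morU* is not transcribed.
So MorU is not produced.
Glyoxylate is present, so OxaL is active.
No repressor is bound and OxaL is active, so *wexM* is transcribed.
So WexM is produced and active.
Required activator MorU is absent, so *velV* is not transcribed.
So VelV is not produced.
Required activator VelV is absent, so *gorM* is not transcribed.

OFF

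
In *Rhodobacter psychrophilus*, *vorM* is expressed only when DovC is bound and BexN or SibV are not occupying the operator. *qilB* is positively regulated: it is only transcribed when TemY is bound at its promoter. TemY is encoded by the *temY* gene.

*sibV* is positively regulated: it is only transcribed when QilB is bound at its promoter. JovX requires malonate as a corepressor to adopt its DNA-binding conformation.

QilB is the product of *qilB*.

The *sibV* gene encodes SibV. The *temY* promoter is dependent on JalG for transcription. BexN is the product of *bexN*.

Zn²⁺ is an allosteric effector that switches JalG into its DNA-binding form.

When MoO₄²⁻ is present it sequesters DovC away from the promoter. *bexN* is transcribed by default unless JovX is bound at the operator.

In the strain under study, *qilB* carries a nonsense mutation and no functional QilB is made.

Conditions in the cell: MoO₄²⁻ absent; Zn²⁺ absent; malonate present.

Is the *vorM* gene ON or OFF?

Malonate is present, so JovX is active.
With repressor JovX bound, *bexN* is not transcribed.
So BexN is not produced.
MoO₄²⁻ is absent, so DovC is active.
QilB is non-functional in this strain, so it has no effect.
Required activator QilB is absent, so *sibV* is not transcribed.
So SibV is not produced.
No repressor is bound and DovC is active, so *vorM* is transcribed.

ON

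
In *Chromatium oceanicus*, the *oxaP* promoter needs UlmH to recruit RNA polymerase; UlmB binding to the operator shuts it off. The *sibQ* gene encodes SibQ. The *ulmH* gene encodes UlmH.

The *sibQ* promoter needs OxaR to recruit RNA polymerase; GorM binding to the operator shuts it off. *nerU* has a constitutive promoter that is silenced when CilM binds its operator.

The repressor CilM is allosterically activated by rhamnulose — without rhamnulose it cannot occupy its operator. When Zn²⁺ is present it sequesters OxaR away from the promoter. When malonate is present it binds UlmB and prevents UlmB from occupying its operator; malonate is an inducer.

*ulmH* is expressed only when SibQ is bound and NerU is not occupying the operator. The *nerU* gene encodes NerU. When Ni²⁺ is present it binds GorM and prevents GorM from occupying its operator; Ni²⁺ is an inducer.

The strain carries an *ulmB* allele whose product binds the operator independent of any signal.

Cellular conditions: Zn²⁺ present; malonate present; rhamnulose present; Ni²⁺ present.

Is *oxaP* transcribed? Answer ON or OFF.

Zn²⁺ is present, so OxaR is inactive.
Ni²⁺ is present, so GorM is inactive.
Required activator OxaR is absent, so *sibQ* is not transcribed.
So SibQ is not produced.
Rhamnulose is present, so CilM is active.
With repressor CilM bound, *nerU* is not transcribed.
So NerU is not produced.
Required activator SibQ is absent, so *ulmH* is not transcribed.
So UlmH is not produced.
UlmB is constitutively active in this strain.
With repressor UlmB bound, *oxaP* is not transcribed.

OFF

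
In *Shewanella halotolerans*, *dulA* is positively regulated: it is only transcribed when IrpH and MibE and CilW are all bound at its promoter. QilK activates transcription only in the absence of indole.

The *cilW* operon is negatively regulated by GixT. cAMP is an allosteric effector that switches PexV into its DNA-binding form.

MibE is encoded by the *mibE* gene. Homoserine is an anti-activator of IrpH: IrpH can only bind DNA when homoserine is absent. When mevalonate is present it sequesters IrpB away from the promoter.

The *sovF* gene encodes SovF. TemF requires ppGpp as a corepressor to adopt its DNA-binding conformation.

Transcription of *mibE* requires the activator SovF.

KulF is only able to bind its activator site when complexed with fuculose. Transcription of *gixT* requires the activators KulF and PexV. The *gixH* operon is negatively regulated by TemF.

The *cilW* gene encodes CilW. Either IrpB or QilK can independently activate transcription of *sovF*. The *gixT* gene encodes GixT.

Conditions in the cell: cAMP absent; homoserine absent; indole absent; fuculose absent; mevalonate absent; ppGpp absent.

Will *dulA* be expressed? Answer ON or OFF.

Homoserine is absent, so IrpH is active.
Mevalonate is absent, so IrpB is active.
Indole is absent, so QilK is active.
Activator IrpB is present, so *sovF* is transcribed.
So SovF is produced and active.
No repressor is bound and SovF is active, so *mibE* is transcribed.
So MibE is produced and active.
Fuculose is absent, so KulF is inactive.
cAMP is absent, so PexV is inactive.
Required activator KulF is absent, so *gixT* is not transcribed.
So GixT is not produced.
With no repressor bound, *cilW* is transcribed.
So CilW is produced and active.
No repressor is bound and IrpH and MibE and CilW are active, so *dulA* is transcribed.

ON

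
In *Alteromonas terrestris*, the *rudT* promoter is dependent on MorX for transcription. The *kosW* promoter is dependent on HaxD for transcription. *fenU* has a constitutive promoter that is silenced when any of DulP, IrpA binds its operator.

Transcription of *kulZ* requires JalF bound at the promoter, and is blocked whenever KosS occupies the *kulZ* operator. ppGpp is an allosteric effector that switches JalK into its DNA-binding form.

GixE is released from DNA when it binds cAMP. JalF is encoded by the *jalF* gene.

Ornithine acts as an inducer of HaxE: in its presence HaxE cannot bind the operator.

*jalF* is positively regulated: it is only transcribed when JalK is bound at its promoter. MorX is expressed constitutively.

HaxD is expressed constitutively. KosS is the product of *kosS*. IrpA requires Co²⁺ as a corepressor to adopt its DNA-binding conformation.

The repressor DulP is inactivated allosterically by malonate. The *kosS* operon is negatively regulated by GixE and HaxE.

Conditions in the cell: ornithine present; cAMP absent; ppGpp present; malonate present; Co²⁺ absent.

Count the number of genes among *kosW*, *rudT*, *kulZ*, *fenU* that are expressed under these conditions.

4

HaxD is produced constitutively and is active.
No repressor is bound and HaxD is active, so *kosW* is transcribed.
→ *kosW* is ON.
MorX is produced constitutively and is active.
No repressor is bound and MorX is active, so *rudT* is transcribed.
→ *rudT* is ON.
ppGpp is present, so JalK is active.
No repressor is bound and JalK is active, so *jalF* is transcribed.
So JalF is produced and active.
cAMP is absent, so GixE is active.
Ornithine is present, so HaxE is inactive.
With repressor GixE bound, *kosS* is not transcribed.
So KosS is not produced.
No repressor is bound and JalF is active, so *kulZ* is transcribed.
→ *kulZ* is ON.
Malonate is present, so DulP is inactive.
Co²⁺ is absent, so IrpA is inactive.
With no repressor bound, *fenU* is transcribed.
→ *fenU* is ON.
4 of the 4 genes are transcribed.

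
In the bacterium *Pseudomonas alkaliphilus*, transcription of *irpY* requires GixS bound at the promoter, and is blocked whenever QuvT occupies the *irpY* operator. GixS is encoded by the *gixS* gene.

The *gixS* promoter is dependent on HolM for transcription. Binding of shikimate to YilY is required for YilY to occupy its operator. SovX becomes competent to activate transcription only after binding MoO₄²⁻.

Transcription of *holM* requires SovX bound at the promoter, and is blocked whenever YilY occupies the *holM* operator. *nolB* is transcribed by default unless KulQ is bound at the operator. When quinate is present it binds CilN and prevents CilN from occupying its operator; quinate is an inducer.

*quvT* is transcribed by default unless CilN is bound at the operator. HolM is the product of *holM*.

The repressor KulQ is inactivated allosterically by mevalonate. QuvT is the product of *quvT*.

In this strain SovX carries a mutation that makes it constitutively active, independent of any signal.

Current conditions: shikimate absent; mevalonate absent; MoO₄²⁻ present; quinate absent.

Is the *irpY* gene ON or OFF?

ON

Quinate is absent, so CilN is active.
With repressor CilN bound, *quvT* is not transcribed.
So QuvT is not produced.
Shikimate is absent, so YilY is inactive.
SovX is constitutively active in this strain.
No repressor is bound and SovX is active, so *holM* is transcribed.
So HolM is produced and active.
No repressor is bound and HolM is active, so *gixS* is transcribed.
So GixS is produced and active.
No repressor is bound and GixS is active, so *irpY* is transcribed.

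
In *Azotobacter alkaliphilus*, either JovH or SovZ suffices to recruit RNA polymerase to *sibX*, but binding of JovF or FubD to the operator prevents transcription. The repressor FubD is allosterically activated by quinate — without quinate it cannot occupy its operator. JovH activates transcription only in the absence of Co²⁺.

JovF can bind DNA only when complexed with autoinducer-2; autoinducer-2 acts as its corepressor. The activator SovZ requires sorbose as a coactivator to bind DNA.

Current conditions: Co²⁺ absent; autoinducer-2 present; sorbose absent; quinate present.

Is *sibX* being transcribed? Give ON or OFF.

OFF

Co²⁺ is absent, so JovH is active.
Autoinducer-2 is present, so JovF is active.
Sorbose is absent, so SovZ is inactive.
Quinate is present, so FubD is active.
With repressor JovF bound, *sibX* is not transcribed.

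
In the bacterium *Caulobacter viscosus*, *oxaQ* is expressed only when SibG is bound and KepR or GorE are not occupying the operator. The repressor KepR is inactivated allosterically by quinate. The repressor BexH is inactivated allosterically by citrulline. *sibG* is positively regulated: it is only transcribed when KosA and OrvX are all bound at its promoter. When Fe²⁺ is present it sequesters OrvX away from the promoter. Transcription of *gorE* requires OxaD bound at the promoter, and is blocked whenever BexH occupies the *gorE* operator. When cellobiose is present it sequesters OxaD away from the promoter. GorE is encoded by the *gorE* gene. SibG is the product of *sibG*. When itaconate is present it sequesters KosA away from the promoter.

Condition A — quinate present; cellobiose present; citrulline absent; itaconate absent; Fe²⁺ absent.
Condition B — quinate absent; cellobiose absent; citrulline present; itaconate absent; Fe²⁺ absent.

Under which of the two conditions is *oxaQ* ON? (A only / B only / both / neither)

A only

Condition A:
Quinate is present, so KepR is inactive.
Cellobiose is present, so OxaD is inactive.
Citrulline is absent, so BexH is active.
With repressor BexH bound, *gorE* is not transcribed.
So GorE is not produced.
Itaconate is absent, so KosA is active.
Fe²⁺ is absent, so OrvX is active.
No repressor is bound and KosA and OrvX are active, so *sibG* is transcribed.
So SibG is produced and active.
No repressor is bound and SibG is active, so *oxaQ* is transcribed.
→ *oxaQ* is ON in A.
Condition B:
Quinate is absent, so KepR is active.
Cellobiose is absent, so OxaD is active.
Citrulline is present, so BexH is inactive.
No repressor is bound and OxaD is active, so *gorE* is transcribed.
So GorE is produced and active.
Itaconate is absent, so KosA is active.
Fe²⁺ is absent, so OrvX is active.
No repressor is bound and KosA and OrvX are active, so *sibG* is transcribed.
So SibG is produced and active.
With repressor KepR bound, *oxaQ* is not transcribed.
→ *oxaQ* is OFF in B.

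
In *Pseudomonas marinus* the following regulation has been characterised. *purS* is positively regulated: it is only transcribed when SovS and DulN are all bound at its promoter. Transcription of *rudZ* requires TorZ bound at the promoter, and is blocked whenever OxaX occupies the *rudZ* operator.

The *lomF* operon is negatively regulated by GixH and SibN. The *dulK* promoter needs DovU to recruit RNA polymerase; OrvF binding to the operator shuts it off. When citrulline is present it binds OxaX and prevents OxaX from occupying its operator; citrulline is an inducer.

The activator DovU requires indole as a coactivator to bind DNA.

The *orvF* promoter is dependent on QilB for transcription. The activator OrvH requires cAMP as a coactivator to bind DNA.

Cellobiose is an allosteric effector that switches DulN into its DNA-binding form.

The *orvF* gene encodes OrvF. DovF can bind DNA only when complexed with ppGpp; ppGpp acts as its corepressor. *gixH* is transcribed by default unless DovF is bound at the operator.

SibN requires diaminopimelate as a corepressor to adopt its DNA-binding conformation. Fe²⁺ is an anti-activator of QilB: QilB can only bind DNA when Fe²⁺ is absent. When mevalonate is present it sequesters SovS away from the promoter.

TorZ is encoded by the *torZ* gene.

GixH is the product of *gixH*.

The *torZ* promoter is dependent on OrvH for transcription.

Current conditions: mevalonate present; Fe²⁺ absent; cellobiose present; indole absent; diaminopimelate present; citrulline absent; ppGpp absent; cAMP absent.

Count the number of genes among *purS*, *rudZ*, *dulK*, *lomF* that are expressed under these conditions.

0

Mevalonate is present, so SovS is inactive.
Cellobiose is present, so DulN is active.
Required activator SovS is absent, so *purS* is not transcribed.
→ *purS* is OFF.
Citrulline is absent, so OxaX is active.
cAMP is absent, so OrvH is inactive.
Required activator OrvH is absent, so *torZ* is not transcribed.
So TorZ is not produced.
With repressor OxaX bound, *rudZ* is not transcribed.
→ *rudZ* is OFF.
Indole is absent, so DovU is inactive.
Fe²⁺ is absent, so QilB is active.
No repressor is bound and QilB is active, so *orvF* is transcribed.
So OrvF is produced and active.
With repressor OrvF bound, *dulK* is not transcribed.
→ *dulK* is OFF.
ppGpp is absent, so DovF is inactive.
With no repressor bound, *gixH* is transcribed.
So GixH is produced and active.
Diaminopimelate is present, so SibN is active.
With repressor GixH bound, *lomF* is not transcribed.
→ *lomF* is OFF.
0 of the 4 genes are transcribed.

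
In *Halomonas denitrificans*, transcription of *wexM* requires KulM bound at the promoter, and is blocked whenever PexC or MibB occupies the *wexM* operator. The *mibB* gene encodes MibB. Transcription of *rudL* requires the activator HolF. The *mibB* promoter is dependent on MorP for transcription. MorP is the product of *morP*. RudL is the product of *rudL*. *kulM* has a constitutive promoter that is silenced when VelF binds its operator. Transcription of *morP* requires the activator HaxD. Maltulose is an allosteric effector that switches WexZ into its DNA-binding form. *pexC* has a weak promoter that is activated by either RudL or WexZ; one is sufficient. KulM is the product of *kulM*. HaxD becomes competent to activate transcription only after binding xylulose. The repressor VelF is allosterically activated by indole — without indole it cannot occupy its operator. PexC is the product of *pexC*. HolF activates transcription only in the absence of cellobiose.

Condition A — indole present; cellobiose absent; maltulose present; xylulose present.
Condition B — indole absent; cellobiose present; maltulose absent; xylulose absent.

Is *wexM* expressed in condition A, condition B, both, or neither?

B only

Condition A:
Indole is present, so VelF is active.
With repressor VelF bound, *kulM* is not transcribed.
So KulM is not produced.
Cellobiose is absent, so HolF is active.
No repressor is bound and HolF is active, so *rudL* is transcribed.
So RudL is produced and active.
Maltulose is present, so WexZ is active.
Activator RudL is present, so *pexC* is transcribed.
So PexC is produced and active.
Xylulose is present, so HaxD is active.
No repressor is bound and HaxD is active, so *morP* is transcribed.
So MorP is produced and active.
No repressor is bound and MorP is active, so *mibB* is transcribed.
So MibB is produced and active.
With repressor PexC bound, *wexM* is not transcribed.
→ *wexM* is OFF in A.
Condition B:
Indole is absent, so VelF is inactive.
With no repressor bound, *kulM* is transcribed.
So KulM is produced and active.
Cellobiose is present, so HolF is inactive.
Required activator HolF is absent, so *rudL* is not transcribed.
So RudL is not produced.
Maltulose is absent, so WexZ is inactive.
No activator is available at the *pexC* promoter, so *pexC* is not transcribed.
So PexC is not produced.
Xylulose is absent, so HaxD is inactive.
Required activator HaxD is absent, so *morP* is not transcribed.
So MorP is not produced.
Required activator MorP is absent, so *mibB* is not transcribed.
So MibB is not produced.
No repressor is bound and KulM is active, so *wexM* is transcribed.
→ *wexM* is ON in B.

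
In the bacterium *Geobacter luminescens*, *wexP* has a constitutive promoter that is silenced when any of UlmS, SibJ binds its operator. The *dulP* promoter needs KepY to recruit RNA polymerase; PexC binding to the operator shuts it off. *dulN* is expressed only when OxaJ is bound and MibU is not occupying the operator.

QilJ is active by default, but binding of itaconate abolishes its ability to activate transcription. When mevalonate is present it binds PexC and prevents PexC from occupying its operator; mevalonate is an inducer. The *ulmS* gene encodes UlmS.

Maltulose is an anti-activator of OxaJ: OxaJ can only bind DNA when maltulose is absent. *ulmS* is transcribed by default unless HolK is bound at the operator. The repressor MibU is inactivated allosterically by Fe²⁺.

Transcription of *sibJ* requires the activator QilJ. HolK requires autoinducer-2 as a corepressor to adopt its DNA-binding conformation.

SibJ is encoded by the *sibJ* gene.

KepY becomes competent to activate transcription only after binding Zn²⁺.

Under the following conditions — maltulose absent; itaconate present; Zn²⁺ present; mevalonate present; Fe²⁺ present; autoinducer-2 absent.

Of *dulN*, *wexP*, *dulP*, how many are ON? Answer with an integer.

2

Fe²⁺ is present, so MibU is inactive.
Maltulose is absent, so OxaJ is active.
No repressor is bound and OxaJ is active, so *dulN* is transcribed.
→ *dulN* is ON.
Autoinducer-2 is absent, so HolK is inactive.
With no repressor bound, *ulmS* is transcribed.
So UlmS is produced and active.
Itaconate is present, so QilJ is inactive.
Required activator QilJ is absent, so *sibJ* is not transcribed.
So SibJ is not produced.
With repressor UlmS bound, *wexP* is not transcribed.
→ *wexP* is OFF.
Zn²⁺ is present, so KepY is active.
Mevalonate is present, so PexC is inactive.
No repressor is bound and KepY is active, so *dulP* is transcribed.
→ *dulP* is ON.
2 of the 3 genes are transcribed.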